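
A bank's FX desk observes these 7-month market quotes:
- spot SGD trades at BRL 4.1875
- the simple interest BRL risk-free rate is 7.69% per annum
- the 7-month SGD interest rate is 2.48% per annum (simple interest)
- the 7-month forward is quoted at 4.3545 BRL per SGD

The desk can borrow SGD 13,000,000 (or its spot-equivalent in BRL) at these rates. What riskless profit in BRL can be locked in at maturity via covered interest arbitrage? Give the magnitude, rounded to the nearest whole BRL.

BRL 547,961

T = 7/12 years.
Keep in SGD, deliver into the forward: 13,000,000·1.0144666667·4.3545 = BRL 57,427,436.30.
Swap to BRL now, deposit: 13,000,000·4.1875·1.0448583333 = BRL 56,879,475.52.
The quoted forward overvalues SGD, so borrow BRL, buy SGD at spot, deposit the SGD at 2.48%, and sell the proceeds forward at 4.3545.
Arbitrage profit = |57,427,436.30 − 56,879,475.52| = BRL 547,961.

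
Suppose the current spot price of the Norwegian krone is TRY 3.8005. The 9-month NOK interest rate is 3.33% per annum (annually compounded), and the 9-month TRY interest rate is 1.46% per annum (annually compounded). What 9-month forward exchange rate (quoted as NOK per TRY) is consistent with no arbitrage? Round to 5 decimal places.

T = 9/12 years.
Growth of 1 TRY over T: (1 + 0.0146)^(9/12) = 1.0109301.
NOK growth factor: (1 + 0.0333)^(9/12) = 1.0248725.
Forward (TRY per NOK) = 3.8005 × 1.0109301 / 1.0248725 = 3.748798.
Quoted the other way: 1/3.748798 = 0.26675 NOK per TRY.

0.26675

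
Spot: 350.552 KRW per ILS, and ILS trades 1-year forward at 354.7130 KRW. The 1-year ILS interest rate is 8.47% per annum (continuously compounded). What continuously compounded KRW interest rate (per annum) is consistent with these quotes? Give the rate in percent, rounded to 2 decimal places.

9.65%

T = 1 year.
By CIP, F/S equals the KRW-to-ILS growth ratio: 354.713/350.552 = 1.0118699.
ILS growth factor: e^(0.0847×1) = 1.0883905.
Hence g_KRW = 1.1013096.
r = ln(1.1013096)/1 = 0.096500 → 9.65%.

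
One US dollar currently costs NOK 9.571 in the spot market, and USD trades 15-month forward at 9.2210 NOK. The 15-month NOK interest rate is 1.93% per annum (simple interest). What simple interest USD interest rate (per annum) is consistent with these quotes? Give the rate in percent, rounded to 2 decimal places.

5.04%

T = 15/12 years.
By CIP, F/S equals the NOK-to-USD growth ratio: 9.221/9.571 = 0.9634312.
The NOK side grows by 1 + 0.0193×15/12 = 1.024125.
Hence g_USD = 1.0629975.
(1.0629975 − 1)/T = 0.050398, i.e. 5.04%.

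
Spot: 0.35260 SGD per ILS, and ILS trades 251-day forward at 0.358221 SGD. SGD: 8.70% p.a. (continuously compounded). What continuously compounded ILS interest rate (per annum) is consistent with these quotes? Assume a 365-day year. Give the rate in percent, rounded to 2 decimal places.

T = 251/365 years.
F/S = 0.358221/0.3526 = 1.0159416 = (growth of SGD) / (growth of ILS).
The SGD side grows by e^(0.0870×251/365) = 1.0616533.
So the ILS growth factor = 1.0449944.
r = ln(1.0449944)/(251/365) = 0.064001 → 6.40%.

6.40%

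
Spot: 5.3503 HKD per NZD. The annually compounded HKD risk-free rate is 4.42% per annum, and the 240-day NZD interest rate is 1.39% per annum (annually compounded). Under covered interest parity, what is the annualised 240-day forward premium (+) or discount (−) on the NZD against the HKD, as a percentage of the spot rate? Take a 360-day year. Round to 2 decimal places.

T = 240/360 years.
F = S · g_HKD/g_NZD = 5.3503 × 1.0292538/1.0092453 = 5.4563708.
(F − S)/S ÷ T = (5.4563708 − 5.3503)/5.3503/(240/360) = 0.029738 → 2.97%.

+2.97%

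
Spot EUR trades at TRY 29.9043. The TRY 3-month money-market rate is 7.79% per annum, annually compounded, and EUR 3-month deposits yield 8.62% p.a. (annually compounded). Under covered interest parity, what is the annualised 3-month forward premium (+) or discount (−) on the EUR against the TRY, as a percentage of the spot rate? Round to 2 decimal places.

-0.77%

T = 3/12 years.
CIP forward (TRY per EUR) = 29.9043 × 1.0189306/1.0208865 = 29.8470068.
Annualised premium = (F − S)/S × (1/T) = (29.8470068 − 29.9043)/29.9043 ÷ (3/12) = -0.77%.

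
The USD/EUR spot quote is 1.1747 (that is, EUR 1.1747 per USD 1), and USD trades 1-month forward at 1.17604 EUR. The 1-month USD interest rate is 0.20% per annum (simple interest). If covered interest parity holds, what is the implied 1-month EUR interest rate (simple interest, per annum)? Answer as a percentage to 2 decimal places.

T = 1/12 years.
By CIP, F/S equals the EUR-to-USD growth ratio: 1.17604/1.1747 = 1.0011407.
USD growth factor: 1 + 0.0020×1/12 = 1.0001667.
That pins the EUR growth at 1.0013076.
(1.0013076 − 1)/T = 0.015691, i.e. 1.57%.

1.57%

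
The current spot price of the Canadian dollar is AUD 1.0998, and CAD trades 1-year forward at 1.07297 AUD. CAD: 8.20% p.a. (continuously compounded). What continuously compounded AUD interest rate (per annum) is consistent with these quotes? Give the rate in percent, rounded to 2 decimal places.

T = 1 year.
By CIP, F/S equals the AUD-to-CAD growth ratio: 1.07297/1.0998 = 0.9756047.
CAD growth factor: e^(0.0820×1) = 1.0854558.
That pins the AUD growth at 1.0589758.
r = ln(1.0589758)/1 = 0.057302 → 5.73%.

5.73%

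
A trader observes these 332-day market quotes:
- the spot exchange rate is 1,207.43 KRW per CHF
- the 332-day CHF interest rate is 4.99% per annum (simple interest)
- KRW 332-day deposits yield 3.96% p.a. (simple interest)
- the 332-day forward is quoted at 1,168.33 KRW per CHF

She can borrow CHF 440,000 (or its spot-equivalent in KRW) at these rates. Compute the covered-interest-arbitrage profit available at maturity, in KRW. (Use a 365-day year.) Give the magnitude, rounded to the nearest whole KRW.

KRW 13,007,526

T = 332/365 years.
Keep in CHF, deliver into the forward: 440,000·1.04538849315·1168.33 = KRW 537,397,844.81.
Swap to KRW now, deposit: 440,000·1207.43·1.03601972603 = KRW 550,405,371.03.
The quoted forward undervalues CHF, so borrow CHF, convert to KRW at spot, deposit the KRW at 3.96%, and buy CHF forward at 1,168.33 to cover the loan.
The gap between the two covered legs is KRW 13,007,526.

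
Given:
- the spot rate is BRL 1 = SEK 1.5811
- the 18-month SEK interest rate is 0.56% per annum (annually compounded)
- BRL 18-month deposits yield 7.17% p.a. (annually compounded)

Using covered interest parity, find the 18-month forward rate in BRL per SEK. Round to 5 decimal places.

0.69585

T = 18/12 years.
Growth of 1 SEK over T: (1 + 0.0056)^(18/12) = 1.0084117.
BRL accumulates by (1 + 0.0717)^(18/12) = 1.1094554.
So F = 1.5811 × 1.0084117 / 1.1094554 = 1.437101 (SEK/BRL).
Invert for BRL per SEK: 1 / 1.437101 = 0.69585.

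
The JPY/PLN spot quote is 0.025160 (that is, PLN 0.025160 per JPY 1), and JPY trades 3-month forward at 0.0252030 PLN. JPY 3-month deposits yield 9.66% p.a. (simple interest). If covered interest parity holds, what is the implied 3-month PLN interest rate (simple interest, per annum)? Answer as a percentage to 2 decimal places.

T = 3/12 years.
CIP gives F = S · g_PLN/g_JPY, so g_PLN/g_JPY = 0.025203/0.02516 = 1.0017091.
JPY growth factor: 1 + 0.0966×3/12 = 1.024150.
That pins the PLN growth at 1.0259004.
r = (1.0259004 − 1)/(3/12) = 0.103602 → 10.36%.

10.36%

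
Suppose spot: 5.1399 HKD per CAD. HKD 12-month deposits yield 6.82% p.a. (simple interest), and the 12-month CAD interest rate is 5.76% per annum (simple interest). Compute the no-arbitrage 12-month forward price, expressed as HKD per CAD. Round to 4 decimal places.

5.1914

T = 1 year.
Growth of 1 HKD over T: 1 + 0.0682×1 = 1.068200.
Growth of 1 CAD over T: 1 + 0.0576×1 = 1.057600.
Forward (HKD per CAD) = 5.1399 × 1.068200 / 1.057600 = 5.191416.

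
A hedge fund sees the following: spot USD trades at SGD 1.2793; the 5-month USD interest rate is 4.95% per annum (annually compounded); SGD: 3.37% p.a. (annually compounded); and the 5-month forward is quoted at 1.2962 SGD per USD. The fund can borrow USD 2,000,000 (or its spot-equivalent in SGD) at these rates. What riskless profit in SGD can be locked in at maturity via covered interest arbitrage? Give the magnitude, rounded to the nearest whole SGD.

T = 5/12 years.
Keep in USD, deliver into the forward: 2,000,000·1.020334766·1.2962 = SGD 2,645,115.85.
Swap to SGD now, deposit: 2,000,000·1.2793·1.013906051 = SGD 2,594,180.02.
The quoted forward overvalues USD, so borrow SGD, buy USD at spot, deposit the USD at 4.95%, and sell the proceeds forward at 1.2962.
Profit = 2,645,115.85 − 2,594,180.02 = SGD 50,936.

SGD 50,936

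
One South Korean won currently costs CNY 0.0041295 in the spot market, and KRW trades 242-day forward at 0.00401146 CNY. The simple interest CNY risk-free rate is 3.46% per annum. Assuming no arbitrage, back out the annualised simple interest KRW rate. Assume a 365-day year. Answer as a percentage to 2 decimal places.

8.00%

T = 242/365 years.
CIP gives F = S · g_CNY/g_KRW, so g_CNY/g_KRW = 0.00401146/0.0041295 = 0.9714154.
CNY growth factor: 1 + 0.0346×242/365 = 1.0229403.
Hence g_KRW = 1.0530411.
r = (1.0530411 − 1)/(242/365) = 0.080000 → 8.00%.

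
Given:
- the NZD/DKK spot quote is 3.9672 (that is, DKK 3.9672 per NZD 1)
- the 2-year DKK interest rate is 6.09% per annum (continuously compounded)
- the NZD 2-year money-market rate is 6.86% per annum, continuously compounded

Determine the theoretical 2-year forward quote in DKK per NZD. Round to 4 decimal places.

T = 2 years.
DKK growth factor: e^(0.0609×2) = 1.1295282.
Growth of 1 NZD over T: e^(0.0686×2) = 1.1470575.
CIP: F = S · (grow DKK)/(grow NZD) = 3.9672 × 1.1295282/1.1470575 = 3.906573 DKK per NZD.

3.9066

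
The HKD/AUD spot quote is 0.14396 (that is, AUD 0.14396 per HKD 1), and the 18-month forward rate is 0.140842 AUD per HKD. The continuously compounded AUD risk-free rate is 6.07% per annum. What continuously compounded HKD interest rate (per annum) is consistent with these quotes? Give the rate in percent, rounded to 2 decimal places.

7.53%

T = 18/12 years.
CIP gives F = S · g_AUD/g_HKD, so g_AUD/g_HKD = 0.140842/0.14396 = 0.9783412.
AUD growth factor: e^(0.0607×18/12) = 1.0953238.
That pins the HKD growth at 1.1195724.
r = ln(1.1195724)/(18/12) = 0.075298 → 7.53%.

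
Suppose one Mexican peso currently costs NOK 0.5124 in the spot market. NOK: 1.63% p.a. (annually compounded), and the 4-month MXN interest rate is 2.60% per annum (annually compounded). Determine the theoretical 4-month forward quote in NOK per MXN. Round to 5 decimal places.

0.51078

T = 4/12 years.
NOK growth factor: (1 + 0.0163)^(4/12) = 1.0054041.
Growth of 1 MXN over T: (1 + 0.0260)^(4/12) = 1.0085926.
So F = 0.5124 × 1.0054041 / 1.0085926 = 0.5107801 (NOK/MXN).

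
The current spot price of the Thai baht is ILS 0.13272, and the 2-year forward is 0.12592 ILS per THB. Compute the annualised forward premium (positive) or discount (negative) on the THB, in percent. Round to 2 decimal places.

-2.56%

T = 2 years.
(F − S)/S = (0.12592 − 0.13272)/0.13272 = -0.0512357.
×(1/T) gives -2.56% p.a.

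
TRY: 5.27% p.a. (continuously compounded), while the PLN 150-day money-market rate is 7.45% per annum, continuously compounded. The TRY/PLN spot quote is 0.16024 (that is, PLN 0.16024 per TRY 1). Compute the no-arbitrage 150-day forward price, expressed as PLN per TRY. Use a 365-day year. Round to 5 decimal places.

T = 150/365 years.
PLN accumulates by e^(0.0745×150/365) = 1.0310899.
TRY growth factor: e^(0.0527×150/365) = 1.0218938.
Forward (PLN per TRY) = 0.16024 × 1.0310899 / 1.0218938 = 0.1616820.

0.16168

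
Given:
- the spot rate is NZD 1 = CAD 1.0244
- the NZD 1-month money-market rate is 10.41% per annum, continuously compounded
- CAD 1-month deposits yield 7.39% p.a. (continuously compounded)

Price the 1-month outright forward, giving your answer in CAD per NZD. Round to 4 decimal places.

T = 1/12 years.
CAD growth factor: e^(0.0739×1/12) = 1.0061773.
Growth of 1 NZD over T: e^(0.1041×1/12) = 1.0087127.
Forward (CAD per NZD) = 1.0244 × 1.0061773 / 1.0087127 = 1.021825.

1.0218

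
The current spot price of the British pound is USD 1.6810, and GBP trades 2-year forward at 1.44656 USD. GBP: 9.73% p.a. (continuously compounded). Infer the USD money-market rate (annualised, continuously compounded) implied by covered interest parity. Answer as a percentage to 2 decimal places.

2.22%

T = 2 years.
By CIP, F/S equals the USD-to-GBP growth ratio: 1.44656/1.681 = 0.8605354.
The GBP side grows by e^(0.0973×2) = 1.214825.
That pins the USD growth at 1.0453999.
Take logs: ln 1.0453999 / 2 = 0.022200, so 2.22%.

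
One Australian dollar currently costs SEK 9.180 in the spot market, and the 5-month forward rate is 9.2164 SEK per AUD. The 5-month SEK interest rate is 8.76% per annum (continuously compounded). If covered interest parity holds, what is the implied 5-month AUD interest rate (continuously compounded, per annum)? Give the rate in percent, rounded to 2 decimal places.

T = 5/12 years.
CIP gives F = S · g_SEK/g_AUD, so g_SEK/g_AUD = 9.2164/9.18 = 1.0039651.
The SEK side grows by e^(0.0876×5/12) = 1.0371743.
So the AUD growth factor = 1.033078.
r = ln(1.033078)/(5/12) = 0.078102 → 7.81%.

7.81%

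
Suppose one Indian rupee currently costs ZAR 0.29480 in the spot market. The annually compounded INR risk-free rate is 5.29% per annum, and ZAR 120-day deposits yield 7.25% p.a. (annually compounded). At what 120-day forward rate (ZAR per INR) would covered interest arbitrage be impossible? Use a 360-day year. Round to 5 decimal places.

T = 120/360 years.
Growth of 1 ZAR over T: (1 + 0.0725)^(120/360) = 1.0236051.
INR growth factor: (1 + 0.0529)^(120/360) = 1.0173312.
Forward (ZAR per INR) = 0.2948 × 1.0236051 / 1.0173312 = 0.2966180.

0.29662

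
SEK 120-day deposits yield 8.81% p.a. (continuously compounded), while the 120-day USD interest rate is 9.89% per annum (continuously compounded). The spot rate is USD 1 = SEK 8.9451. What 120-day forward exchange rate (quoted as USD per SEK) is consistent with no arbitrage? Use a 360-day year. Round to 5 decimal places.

T = 120/360 years.
Growth of 1 SEK over T: e^(0.0881×120/360) = 1.0298021.
USD accumulates by e^(0.0989×120/360) = 1.0335161.
Forward (SEK per USD) = 8.9451 × 1.0298021 / 1.0335161 = 8.912955.
Invert for USD per SEK: 1 / 8.912955 = 0.11220.

0.11220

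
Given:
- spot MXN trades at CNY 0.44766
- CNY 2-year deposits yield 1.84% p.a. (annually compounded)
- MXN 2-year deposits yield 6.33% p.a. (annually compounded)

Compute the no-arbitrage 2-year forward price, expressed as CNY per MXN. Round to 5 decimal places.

T = 2 years.
CNY growth factor: (1 + 0.0184)^2 = 1.0371386.
Growth of 1 MXN over T: (1 + 0.0633)^2 = 1.1306069.
Forward (CNY per MXN) = 0.44766 × 1.0371386 / 1.1306069 = 0.4106515.

0.41065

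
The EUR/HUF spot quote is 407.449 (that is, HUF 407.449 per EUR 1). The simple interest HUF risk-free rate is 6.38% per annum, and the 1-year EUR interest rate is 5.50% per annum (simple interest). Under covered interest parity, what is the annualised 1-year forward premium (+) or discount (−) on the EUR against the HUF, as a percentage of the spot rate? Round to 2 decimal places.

T = 1 year.
F = S · g_HUF/g_EUR = 407.449 × 1.063800/1.055000 = 410.847627.
Annualised premium = (F − S)/S × (1/T) = (410.847627 − 407.449)/407.449 ÷ 1 = 0.83%.

+0.83%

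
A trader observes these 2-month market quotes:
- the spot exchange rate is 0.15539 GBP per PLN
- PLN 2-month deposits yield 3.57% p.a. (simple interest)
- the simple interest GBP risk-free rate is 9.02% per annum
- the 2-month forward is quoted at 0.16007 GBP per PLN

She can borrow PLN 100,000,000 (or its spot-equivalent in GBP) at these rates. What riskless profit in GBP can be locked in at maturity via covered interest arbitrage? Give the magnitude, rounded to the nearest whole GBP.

GBP 329,639

T = 2/12 years.
Invest the PLN and cover forward: 100,000,000 × 1.005950 × 0.16007 = GBP 16,102,241.65.
Convert at spot and invest in GBP: 100,000,000 × 0.15539 × 1.0150333333 = GBP 15,772,602.97.
The quoted forward overvalues PLN, so borrow GBP, buy PLN at spot, deposit the PLN at 3.57%, and sell the proceeds forward at 0.16007.
The gap between the two covered legs is GBP 329,639.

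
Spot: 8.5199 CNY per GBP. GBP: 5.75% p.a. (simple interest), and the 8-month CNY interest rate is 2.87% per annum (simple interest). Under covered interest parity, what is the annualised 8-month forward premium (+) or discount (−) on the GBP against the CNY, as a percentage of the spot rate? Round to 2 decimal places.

T = 8/12 years.
F = S · g_CNY/g_GBP = 8.5199 × 1.0191333/1.0383333 = 8.3623571.
Annualised premium = (F − S)/S × (1/T) = (8.3623571 − 8.5199)/8.5199 ÷ (8/12) = -2.77%.

-2.77%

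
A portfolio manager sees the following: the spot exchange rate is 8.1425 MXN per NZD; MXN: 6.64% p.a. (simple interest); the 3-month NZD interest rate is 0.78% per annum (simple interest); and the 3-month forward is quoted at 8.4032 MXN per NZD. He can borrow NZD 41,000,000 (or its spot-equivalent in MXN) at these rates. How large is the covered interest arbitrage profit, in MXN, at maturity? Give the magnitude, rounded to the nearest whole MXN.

T = 3/12 years.
Keep in NZD, deliver into the forward: 41,000,000·1.001950·8.4032 = MXN 345,203,035.84.
Swap to MXN now, deposit: 41,000,000·8.1425·1.016600 = MXN 339,384,285.50.
The quoted forward overvalues NZD, so borrow MXN, buy NZD at spot, deposit the NZD at 0.78%, and sell the proceeds forward at 8.4032.
The gap between the two covered legs is MXN 5,818,750.

MXN 5,818,750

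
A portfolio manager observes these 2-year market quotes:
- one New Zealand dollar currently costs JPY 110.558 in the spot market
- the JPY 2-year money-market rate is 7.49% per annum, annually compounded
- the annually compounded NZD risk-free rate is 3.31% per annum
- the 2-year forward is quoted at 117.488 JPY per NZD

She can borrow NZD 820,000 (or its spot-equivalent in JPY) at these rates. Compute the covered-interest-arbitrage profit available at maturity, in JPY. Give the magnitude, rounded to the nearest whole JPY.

T = 2 years.
Route A — deposit NZD, sell forward: 820,000 × 1.06729561 × 117.488 = JPY 102,823,429.83.
Route B — convert at spot, deposit JPY: 820,000 × 110.558 × 1.15541001 = JPY 104,746,652.31.
The quoted forward undervalues NZD, so borrow NZD, convert to JPY at spot, deposit the JPY at 7.49%, and buy NZD forward at 117.488 to cover the loan.
The gap between the two covered legs is JPY 1,923,222.

JPY 1,923,222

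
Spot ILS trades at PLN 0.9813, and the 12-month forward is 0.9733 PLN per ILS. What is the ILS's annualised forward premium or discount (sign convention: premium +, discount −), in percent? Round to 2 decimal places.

-0.82%

T = 1 year.
(F − S)/S = (0.9733 − 0.9813)/0.9813 = -0.0081525.
Annualise by dividing by T: -0.0081525 / 1 = -0.008153 → -0.82%.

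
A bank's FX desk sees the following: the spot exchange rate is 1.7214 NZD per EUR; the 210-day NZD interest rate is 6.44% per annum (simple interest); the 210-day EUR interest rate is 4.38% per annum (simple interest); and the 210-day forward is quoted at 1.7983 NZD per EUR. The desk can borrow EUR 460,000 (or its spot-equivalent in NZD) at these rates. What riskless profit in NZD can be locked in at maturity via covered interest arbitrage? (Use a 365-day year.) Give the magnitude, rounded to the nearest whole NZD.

NZD 26,880

T = 210/365 years.
Route A — deposit EUR, sell forward: 460,000 × 1.025200 × 1.7983 = NZD 848,063.89.
Route B — convert at spot, deposit NZD: 460,000 × 1.7214 × 1.03705205 = NZD 821,183.44.
The quoted forward overvalues EUR, so borrow NZD, buy EUR at spot, deposit the EUR at 4.38%, and sell the proceeds forward at 1.7983.
Profit = 848,063.89 − 821,183.44 = NZD 26,880.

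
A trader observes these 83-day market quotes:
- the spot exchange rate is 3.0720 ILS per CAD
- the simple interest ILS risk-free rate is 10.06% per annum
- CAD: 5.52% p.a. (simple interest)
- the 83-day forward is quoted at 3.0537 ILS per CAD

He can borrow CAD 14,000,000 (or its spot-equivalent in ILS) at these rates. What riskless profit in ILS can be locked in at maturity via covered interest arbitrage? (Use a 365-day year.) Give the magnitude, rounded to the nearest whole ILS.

T = 83/365 years.
Keep in CAD, deliver into the forward: 14,000,000·1.0125523288·3.0537 = ILS 43,288,434.65.
Swap to ILS now, deposit: 14,000,000·3.0720·1.0228761644 = ILS 43,991,858.08.
The quoted forward undervalues CAD, so borrow CAD, convert to ILS at spot, deposit the ILS at 10.06%, and buy CAD forward at 3.0537 to cover the loan.
Arbitrage profit = |43,288,434.65 − 43,991,858.08| = ILS 703,423.

ILS 703,423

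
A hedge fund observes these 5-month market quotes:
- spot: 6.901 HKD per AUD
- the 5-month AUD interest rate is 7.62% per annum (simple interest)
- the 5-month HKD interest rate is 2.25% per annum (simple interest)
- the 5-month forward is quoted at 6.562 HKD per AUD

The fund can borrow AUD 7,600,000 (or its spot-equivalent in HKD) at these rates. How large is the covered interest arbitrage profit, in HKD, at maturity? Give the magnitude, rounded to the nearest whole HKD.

T = 5/12 years.
Invest the AUD and cover forward: 7,600,000 × 1.031750 × 6.562 = HKD 51,454,610.60.
Convert at spot and invest in HKD: 7,600,000 × 6.901 × 1.009375 = HKD 52,939,296.25.
The quoted forward undervalues AUD, so borrow AUD, convert to HKD at spot, deposit the HKD at 2.25%, and buy AUD forward at 6.562 to cover the loan.
Arbitrage profit = |51,454,610.60 − 52,939,296.25| = HKD 1,484,686.

HKD 1,484,686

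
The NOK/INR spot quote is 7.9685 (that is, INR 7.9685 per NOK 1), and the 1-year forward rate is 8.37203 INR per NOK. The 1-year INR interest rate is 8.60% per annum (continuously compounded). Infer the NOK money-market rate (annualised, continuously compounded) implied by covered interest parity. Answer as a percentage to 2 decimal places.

3.66%

T = 1 year.
By CIP, F/S equals the INR-to-NOK growth ratio: 8.37203/7.9685 = 1.0506406.
The INR side grows by e^(0.0860×1) = 1.0898063.
So the NOK growth factor = 1.0372779.
r = ln(1.0372779)/1 = 0.036600 → 3.66%.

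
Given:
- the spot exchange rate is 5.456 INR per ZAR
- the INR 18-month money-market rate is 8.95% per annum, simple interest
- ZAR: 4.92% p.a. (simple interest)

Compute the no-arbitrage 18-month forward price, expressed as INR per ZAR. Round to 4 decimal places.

T = 18/12 years.
INR growth factor: 1 + 0.0895×18/12 = 1.134250.
ZAR accumulates by 1 + 0.0492×18/12 = 1.073800.
Forward (INR per ZAR) = 5.456 × 1.134250 / 1.073800 = 5.763148.

5.7631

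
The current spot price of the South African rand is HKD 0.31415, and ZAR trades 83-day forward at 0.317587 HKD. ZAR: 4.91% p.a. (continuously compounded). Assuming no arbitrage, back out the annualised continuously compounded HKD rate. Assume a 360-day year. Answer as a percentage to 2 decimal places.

9.63%

T = 83/360 years.
CIP gives F = S · g_HKD/g_ZAR, so g_HKD/g_ZAR = 0.317587/0.31415 = 1.0109406.
ZAR growth factor: e^(0.0491×83/360) = 1.0113846.
Hence g_HKD = 1.0224498.
r = ln(1.0224498)/(83/360) = 0.096296 → 9.63%.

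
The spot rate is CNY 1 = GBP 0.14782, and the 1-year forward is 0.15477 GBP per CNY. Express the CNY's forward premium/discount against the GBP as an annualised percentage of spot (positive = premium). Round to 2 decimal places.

+4.70%

T = 1 year.
CNY trades forward at +4.70166% vs spot over the period.
Per annum: 0.0470166 / 1 = 0.047017 = 4.70%.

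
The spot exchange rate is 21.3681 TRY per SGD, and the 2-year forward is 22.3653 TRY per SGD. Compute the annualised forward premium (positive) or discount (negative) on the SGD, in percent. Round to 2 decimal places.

T = 2 years.
Period premium: (22.3653 − 21.3681)/21.3681 = 0.0466677.
×(1/T) gives 2.33% p.a.

+2.33%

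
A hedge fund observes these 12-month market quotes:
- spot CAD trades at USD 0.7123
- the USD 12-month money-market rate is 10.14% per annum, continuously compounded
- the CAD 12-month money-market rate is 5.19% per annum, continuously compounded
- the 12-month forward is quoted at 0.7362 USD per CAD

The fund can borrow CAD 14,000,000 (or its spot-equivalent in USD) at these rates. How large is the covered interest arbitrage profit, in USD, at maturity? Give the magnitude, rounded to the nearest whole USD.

T = 1 year.
Keep in CAD, deliver into the forward: 14,000,000·1.0532704102·0.7362 = USD 10,855,847.46.
Swap to USD now, deposit: 14,000,000·0.7123·1.1067192409 = USD 11,036,425.61.
The quoted forward undervalues CAD, so borrow CAD, convert to USD at spot, deposit the USD at 10.14%, and buy CAD forward at 0.7362 to cover the loan.
Profit = 11,036,425.61 − 10,855,847.46 = USD 180,578.

USD 180,578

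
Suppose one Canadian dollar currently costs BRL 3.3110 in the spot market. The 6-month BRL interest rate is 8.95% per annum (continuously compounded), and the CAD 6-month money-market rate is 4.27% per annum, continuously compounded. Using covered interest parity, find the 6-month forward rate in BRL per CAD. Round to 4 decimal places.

3.3894

T = 6/12 years.
BRL accumulates by e^(0.0895×6/12) = 1.0457664.
Growth of 1 CAD over T: e^(0.0427×6/12) = 1.0215795.
Forward (BRL per CAD) = 3.311 × 1.0457664 / 1.0215795 = 3.389391.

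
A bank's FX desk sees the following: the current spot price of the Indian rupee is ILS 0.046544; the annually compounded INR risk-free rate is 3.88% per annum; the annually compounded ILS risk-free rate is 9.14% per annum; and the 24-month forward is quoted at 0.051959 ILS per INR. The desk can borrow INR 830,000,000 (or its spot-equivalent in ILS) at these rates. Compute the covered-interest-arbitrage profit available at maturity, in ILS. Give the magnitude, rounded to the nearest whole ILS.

T = 2 years.
Invest the INR and cover forward: 830,000,000 × 1.07910544 × 0.051959 = ILS 46,537,468.83.
Convert at spot and invest in ILS: 830,000,000 × 0.046544 × 1.19115396 = ILS 46,016,088.03.
The quoted forward overvalues INR, so borrow ILS, buy INR at spot, deposit the INR at 3.88%, and sell the proceeds forward at 0.051959.
Arbitrage profit = |46,537,468.83 − 46,016,088.03| = ILS 521,381.

ILS 521,381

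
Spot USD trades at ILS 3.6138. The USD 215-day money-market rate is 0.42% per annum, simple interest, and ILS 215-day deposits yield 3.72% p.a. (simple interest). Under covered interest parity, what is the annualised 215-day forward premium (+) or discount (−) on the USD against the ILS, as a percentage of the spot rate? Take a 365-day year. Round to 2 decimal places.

T = 215/365 years.
No-arbitrage forward: 3.6138 × 1.0219123 / 1.002474 = 3.6838728 ILS/USD.
Annualised premium = (F − S)/S × (1/T) = (3.6838728 − 3.6138)/3.6138 ÷ (215/365) = 3.29%.

+3.29%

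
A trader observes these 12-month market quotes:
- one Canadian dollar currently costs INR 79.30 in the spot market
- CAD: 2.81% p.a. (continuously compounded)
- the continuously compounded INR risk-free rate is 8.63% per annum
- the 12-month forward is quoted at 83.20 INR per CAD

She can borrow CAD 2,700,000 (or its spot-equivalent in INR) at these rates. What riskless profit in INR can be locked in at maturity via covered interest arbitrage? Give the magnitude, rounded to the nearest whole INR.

INR 2,366,535

T = 1 year.
Invest the CAD and cover forward: 2,700,000 × 1.02849852913 × 83.20 = INR 231,041,909.58.
Convert at spot and invest in INR: 2,700,000 × 79.30 × 1.09013331925 = INR 233,408,444.98.
The quoted forward undervalues CAD, so borrow CAD, convert to INR at spot, deposit the INR at 8.63%, and buy CAD forward at 83.20 to cover the loan.
Arbitrage profit = |231,041,909.58 − 233,408,444.98| = INR 2,366,535.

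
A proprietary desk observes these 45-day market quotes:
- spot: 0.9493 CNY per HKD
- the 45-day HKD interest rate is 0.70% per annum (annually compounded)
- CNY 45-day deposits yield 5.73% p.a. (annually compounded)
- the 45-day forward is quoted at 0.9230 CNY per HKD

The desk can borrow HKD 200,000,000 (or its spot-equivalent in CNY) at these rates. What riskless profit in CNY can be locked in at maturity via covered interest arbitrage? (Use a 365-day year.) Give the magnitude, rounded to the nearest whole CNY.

CNY 6,409,889

T = 45/365 years.
Route A — deposit HKD, sell forward: 200,000,000 × 1.00086037709 × 0.9230 = CNY 184,758,825.61.
Route B — convert at spot, deposit CNY: 200,000,000 × 0.9493 × 1.00689305119 = CNY 191,168,714.70.
The quoted forward undervalues HKD, so borrow HKD, convert to CNY at spot, deposit the CNY at 5.73%, and buy HKD forward at 0.9230 to cover the loan.
Arbitrage profit = |184,758,825.61 − 191,168,714.70| = CNY 6,409,889.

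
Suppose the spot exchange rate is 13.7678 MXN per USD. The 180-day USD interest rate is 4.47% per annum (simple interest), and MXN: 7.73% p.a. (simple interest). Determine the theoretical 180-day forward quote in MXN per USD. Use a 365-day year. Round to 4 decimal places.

13.9844

T = 180/365 years.
MXN accumulates by 1 + 0.0773×180/365 = 1.03812055.
Growth of 1 USD over T: 1 + 0.0447×180/365 = 1.02204384.
So F = 13.7678 × 1.03812055 / 1.02204384 = 13.984367 (MXN/USD).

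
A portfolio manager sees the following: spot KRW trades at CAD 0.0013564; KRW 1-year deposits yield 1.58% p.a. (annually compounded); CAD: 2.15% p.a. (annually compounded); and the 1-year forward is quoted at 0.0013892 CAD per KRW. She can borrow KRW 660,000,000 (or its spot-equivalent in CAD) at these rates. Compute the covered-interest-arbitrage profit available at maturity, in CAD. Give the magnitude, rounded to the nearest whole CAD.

CAD 16,887

T = 1 year.
Keep in KRW, deliver into the forward: 660,000,000·1.015800·0.0013892 = CAD 931,358.58.
Swap to CAD now, deposit: 660,000,000·0.0013564·1.021500 = CAD 914,471.32.
The quoted forward overvalues KRW, so borrow CAD, buy KRW at spot, deposit the KRW at 1.58%, and sell the proceeds forward at 0.0013892.
Profit = 931,358.58 − 914,471.32 = CAD 16,887.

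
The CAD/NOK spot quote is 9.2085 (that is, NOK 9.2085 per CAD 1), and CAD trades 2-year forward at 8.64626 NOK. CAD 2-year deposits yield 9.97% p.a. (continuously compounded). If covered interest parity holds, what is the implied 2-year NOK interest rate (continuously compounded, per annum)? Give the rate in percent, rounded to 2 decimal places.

6.82%

T = 2 years.
F/S = 8.64626/9.2085 = 0.9389434 = (growth of NOK) / (growth of CAD).
The CAD side grows by e^(0.0997×2) = 1.2206701.
So the NOK growth factor = 1.1461401.
r = ln(1.1461401)/2 = 0.068200 → 6.82%.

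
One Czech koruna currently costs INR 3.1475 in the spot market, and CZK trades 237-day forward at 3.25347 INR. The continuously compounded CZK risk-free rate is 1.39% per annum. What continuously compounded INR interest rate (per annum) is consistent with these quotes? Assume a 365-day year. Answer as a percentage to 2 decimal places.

6.49%

T = 237/365 years.
By CIP, F/S equals the INR-to-CZK growth ratio: 3.25347/3.1475 = 1.0336680.
The CZK side grows by e^(0.0139×237/365) = 1.0090663.
That pins the INR growth at 1.0430395.
r = ln(1.0430395)/(237/365) = 0.064898 → 6.49%.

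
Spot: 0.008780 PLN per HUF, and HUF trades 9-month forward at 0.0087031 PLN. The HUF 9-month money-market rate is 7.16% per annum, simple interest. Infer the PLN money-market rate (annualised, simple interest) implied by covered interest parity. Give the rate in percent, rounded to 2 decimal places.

T = 9/12 years.
F/S = 0.0087031/0.00878 = 0.9912415 = (growth of PLN) / (growth of HUF).
The HUF side grows by 1 + 0.0716×9/12 = 1.053700.
That pins the PLN growth at 1.0444712.
(1.0444712 − 1)/T = 0.059295, i.e. 5.93%.

5.93%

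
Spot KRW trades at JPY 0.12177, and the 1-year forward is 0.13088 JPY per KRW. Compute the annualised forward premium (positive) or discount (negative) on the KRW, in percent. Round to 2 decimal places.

T = 1 year.
(F − S)/S = (0.13088 − 0.12177)/0.12177 = 0.0748132.
Per annum: 0.0748132 / 1 = 0.074813 = 7.48%.

+7.48%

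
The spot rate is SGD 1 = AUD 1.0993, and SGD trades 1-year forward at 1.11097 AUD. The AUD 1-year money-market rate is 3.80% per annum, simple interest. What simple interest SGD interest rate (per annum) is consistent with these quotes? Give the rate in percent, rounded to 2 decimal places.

T = 1 year.
By CIP, F/S equals the AUD-to-SGD growth ratio: 1.11097/1.0993 = 1.0106158.
AUD growth factor: 1 + 0.0380×1 = 1.038000.
Hence g_SGD = 1.0270965.
(1.0270965 − 1)/T = 0.027097, i.e. 2.71%.

2.71%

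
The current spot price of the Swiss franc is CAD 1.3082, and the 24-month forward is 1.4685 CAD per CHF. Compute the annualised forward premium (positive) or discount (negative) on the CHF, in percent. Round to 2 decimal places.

+6.13%

T = 2 years.
(F − S)/S = (1.4685 − 1.3082)/1.3082 = 0.1225348.
×(1/T) gives 6.13% p.a.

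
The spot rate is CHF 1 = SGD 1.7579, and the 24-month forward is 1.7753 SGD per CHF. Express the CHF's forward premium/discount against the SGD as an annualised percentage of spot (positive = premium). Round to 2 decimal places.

T = 2 years.
Period premium: (1.7753 − 1.7579)/1.7579 = 0.0098982.
Per annum: 0.0098982 / 2 = 0.004949 = 0.49%.

+0.49%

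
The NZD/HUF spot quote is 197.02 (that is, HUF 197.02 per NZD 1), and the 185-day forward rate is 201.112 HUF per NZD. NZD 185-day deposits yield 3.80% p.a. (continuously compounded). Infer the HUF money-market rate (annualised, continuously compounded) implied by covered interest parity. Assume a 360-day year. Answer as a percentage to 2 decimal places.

T = 185/360 years.
By CIP, F/S equals the HUF-to-NZD growth ratio: 201.112/197.02 = 1.0207695.
NZD growth factor: e^(0.0380×185/360) = 1.0197197.
That pins the HUF growth at 1.0408988.
r = ln(1.0408988)/(185/360) = 0.078002 → 7.80%.

7.80%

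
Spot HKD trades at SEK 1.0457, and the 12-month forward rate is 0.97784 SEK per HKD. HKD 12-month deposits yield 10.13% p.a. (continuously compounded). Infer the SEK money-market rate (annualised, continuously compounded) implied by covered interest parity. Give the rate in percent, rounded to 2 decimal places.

3.42%

T = 1 year.
F/S = 0.97784/1.0457 = 0.9351057 = (growth of SEK) / (growth of HKD).
HKD growth factor: e^(0.1013×1) = 1.1066086.
That pins the SEK growth at 1.034796.
Take logs: ln 1.034796 / 1 = 0.034204, so 3.42%.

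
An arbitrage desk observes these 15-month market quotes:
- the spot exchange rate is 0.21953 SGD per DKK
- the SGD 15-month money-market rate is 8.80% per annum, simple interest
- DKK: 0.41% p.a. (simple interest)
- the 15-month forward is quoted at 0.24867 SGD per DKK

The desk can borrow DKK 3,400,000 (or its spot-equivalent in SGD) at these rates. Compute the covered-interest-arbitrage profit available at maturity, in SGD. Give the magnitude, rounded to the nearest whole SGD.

SGD 21,305

T = 15/12 years.
Route A — deposit DKK, sell forward: 3,400,000 × 1.005125 × 0.24867 = SGD 849,811.07.
Route B — convert at spot, deposit SGD: 3,400,000 × 0.21953 × 1.110000 = SGD 828,506.22.
The quoted forward overvalues DKK, so borrow SGD, buy DKK at spot, deposit the DKK at 0.41%, and sell the proceeds forward at 0.24867.
Arbitrage profit = |849,811.07 − 828,506.22| = SGD 21,305.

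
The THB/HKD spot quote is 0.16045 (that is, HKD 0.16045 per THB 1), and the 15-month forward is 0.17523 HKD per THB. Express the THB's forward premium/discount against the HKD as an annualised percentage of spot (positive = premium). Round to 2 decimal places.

T = 15/12 years.
THB trades forward at +9.21159% vs spot over the period.
Annualise by dividing by T: 0.0921159 / (15/12) = 0.073693 → 7.37%.

+7.37%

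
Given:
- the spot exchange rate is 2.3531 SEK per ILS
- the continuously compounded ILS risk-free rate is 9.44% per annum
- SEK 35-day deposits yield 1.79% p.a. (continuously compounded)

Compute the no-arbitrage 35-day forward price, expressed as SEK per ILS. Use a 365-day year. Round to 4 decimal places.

T = 35/365 years.
SEK growth factor: e^(0.0179×35/365) = 1.0017179.
ILS accumulates by e^(0.0944×35/365) = 1.0090931.
Forward (SEK per ILS) = 2.3531 × 1.0017179 / 1.0090931 = 2.335902.

2.3359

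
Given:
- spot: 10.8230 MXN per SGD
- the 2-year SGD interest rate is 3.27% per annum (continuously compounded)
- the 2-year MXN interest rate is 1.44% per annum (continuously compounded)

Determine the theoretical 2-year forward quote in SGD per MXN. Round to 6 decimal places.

T = 2 years.
Growth of 1 MXN over T: e^(0.0144×2) = 1.0292187.
Growth of 1 SGD over T: e^(0.0327×2) = 1.067586.
Forward (MXN per SGD) = 10.823 × 1.0292187 / 1.067586 = 10.43404.
Quoted the other way: 1/10.43404 = 0.095840 SGD per MXN.

0.095840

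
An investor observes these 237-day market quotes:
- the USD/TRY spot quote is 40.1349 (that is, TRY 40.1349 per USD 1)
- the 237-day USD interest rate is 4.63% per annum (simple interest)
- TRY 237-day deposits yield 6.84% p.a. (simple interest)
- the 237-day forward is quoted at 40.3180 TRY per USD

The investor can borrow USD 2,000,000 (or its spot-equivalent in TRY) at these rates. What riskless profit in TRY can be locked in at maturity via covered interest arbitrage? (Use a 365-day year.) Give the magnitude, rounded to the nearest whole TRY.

TRY 774,651

T = 237/365 years.
Keep in USD, deliver into the forward: 2,000,000·1.0300632877·40.3180 = TRY 83,060,183.27.
Swap to TRY now, deposit: 2,000,000·40.1349·1.0444131507 = TRY 83,834,834.72.
The quoted forward undervalues USD, so borrow USD, convert to TRY at spot, deposit the TRY at 6.84%, and buy USD forward at 40.3180 to cover the loan.
The gap between the two covered legs is TRY 774,651.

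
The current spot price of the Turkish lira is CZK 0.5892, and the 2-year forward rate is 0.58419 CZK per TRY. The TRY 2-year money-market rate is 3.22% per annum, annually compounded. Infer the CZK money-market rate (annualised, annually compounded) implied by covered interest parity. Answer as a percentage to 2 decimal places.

T = 2 years.
F/S = 0.58419/0.5892 = 0.9914969 = (growth of CZK) / (growth of TRY).
TRY growth factor: (1 + 0.0322)^2 = 1.0654368.
Hence g_CZK = 1.0563773.
r = 1.0563773^(1/2) − 1 = 0.027802 → 2.78%.

2.78%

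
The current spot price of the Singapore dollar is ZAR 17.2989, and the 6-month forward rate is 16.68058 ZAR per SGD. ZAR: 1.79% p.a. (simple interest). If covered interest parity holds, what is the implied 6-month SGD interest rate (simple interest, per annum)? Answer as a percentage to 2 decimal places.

T = 6/12 years.
F/S = 16.68058/17.2989 = 0.9642567 = (growth of ZAR) / (growth of SGD).
The ZAR side grows by 1 + 0.0179×6/12 = 1.008950.
So the SGD growth factor = 1.046350.
r = (1.046350 − 1)/(6/12) = 0.092700 → 9.27%.

9.27%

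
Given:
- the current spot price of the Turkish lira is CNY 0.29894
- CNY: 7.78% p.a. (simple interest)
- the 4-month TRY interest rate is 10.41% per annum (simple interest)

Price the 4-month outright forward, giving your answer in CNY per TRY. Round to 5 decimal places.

0.29641

T = 4/12 years.
CNY accumulates by 1 + 0.0778×4/12 = 1.0259333.
TRY growth factor: 1 + 0.1041×4/12 = 1.034700.
Forward (CNY per TRY) = 0.29894 × 1.0259333 / 1.034700 = 0.2964072.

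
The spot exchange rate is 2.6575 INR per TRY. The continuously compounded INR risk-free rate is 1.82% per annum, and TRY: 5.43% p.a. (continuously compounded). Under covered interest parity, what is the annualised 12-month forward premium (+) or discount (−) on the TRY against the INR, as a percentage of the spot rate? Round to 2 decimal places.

T = 1 year.
F = S · g_INR/g_TRY = 2.6575 × 1.0183666/1.0558013 = 2.5632752.
Annualised premium = (F − S)/S × (1/T) = (2.5632752 − 2.6575)/2.6575 ÷ 1 = -3.55%.

-3.55%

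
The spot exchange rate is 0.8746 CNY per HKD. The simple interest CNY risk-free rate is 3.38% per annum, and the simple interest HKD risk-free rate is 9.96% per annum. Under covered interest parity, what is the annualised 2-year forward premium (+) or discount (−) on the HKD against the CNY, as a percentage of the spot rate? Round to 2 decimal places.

-5.49%

T = 2 years.
F = S · g_CNY/g_HKD = 0.8746 × 1.067600/1.199200 = 0.7786215.
(F − S)/S ÷ T = (0.7786215 − 0.8746)/0.8746/2 = -0.054870 → -5.49%.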